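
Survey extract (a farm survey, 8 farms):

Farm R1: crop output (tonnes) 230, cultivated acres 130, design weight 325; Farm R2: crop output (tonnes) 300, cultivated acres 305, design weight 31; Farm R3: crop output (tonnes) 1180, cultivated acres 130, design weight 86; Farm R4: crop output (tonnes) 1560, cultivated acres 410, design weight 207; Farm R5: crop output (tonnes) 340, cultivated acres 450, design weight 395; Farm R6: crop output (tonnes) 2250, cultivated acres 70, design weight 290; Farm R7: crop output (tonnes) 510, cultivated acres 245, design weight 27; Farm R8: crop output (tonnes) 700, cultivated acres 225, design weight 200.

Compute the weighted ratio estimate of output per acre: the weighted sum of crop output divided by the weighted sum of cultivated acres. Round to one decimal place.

Σ wᵢ·y = 230×325 + 300×31 + 1180×86 + 1560×207 + 340×395 + 2250×290 + 510×27 + 700×200
  = 74750 + 9300 + 101480 + 322920 + 134300 + 652500 + 13770 + 140000 = 1449020
Σ wᵢ·x = 397420
Ratio = 1449020 / 397420 = 3.6460671

3.6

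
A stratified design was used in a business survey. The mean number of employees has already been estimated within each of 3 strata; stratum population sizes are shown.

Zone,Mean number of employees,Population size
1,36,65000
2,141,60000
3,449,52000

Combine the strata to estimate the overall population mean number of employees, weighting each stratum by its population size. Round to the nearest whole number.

Σ Nₕ·x̄ₕ = 36×65000 + 141×60000 + 449×52000
  = 34148000
Σ Nₕ = 65000 + 60000 + 52000 = 177000
Overall mean = 34148000 / 177000 = 192.92655

193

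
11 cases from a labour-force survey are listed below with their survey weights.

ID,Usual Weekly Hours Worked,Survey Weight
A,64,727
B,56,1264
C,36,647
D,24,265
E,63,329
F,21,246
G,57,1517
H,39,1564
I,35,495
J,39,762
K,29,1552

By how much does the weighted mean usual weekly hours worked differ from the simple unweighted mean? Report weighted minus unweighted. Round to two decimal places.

Unweighted sum = 64 + 56 + 36 + 24 + 63 + 21 + 57 + 39 + 35 + 39 + 29 = 463
Unweighted mean = 463 / 11 = 42.090909
Weighted sum = 64×727 + 56×1264 + 36×647 + 24×265 + 63×329 + 21×246 + 57×1517 + 39×1564 + 35×495 + 39×762 + 29×1552
  = 46528 + 70784 + 23292 + 6360 + 20727 + 5166 + 86469 + 60996 + 17325 + 29718 + 45008 = 412373
Sum of weights = 727 + 1264 + 647 + 265 + 329 + 246 + 1517 + 1564 + 495 + 762 + 1552 = 9368
Weighted mean = 412373 / 9368 = 44.019321
Difference (weighted minus unweighted) = 1.928412

1.93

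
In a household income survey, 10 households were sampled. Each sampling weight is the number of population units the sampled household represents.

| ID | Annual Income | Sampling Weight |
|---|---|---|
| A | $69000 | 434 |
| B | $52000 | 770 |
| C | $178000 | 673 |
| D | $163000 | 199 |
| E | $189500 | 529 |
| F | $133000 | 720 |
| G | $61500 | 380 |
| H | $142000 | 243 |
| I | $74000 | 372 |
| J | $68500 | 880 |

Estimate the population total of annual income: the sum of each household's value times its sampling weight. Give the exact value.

Weighted total = 69000×434 + 52000×770 + 178000×673 + 163000×199 + 189500×529 + 133000×720 + 61500×380 + 142000×243 + 74000×372 + 68500×880
  = 29946000 + 40040000 + 119794000 + 32437000 + 100245500 + 95760000 + 23370000 + 34506000 + 27528000 + 60280000 = 563906500

563906500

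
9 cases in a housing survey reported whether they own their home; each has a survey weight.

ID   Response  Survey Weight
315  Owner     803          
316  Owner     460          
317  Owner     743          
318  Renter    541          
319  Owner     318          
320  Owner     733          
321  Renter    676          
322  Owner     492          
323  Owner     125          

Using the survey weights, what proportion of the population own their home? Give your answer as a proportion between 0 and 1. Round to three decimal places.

0.751

Sum of weights for 'Owner' = 803 + 460 + 743 + 318 + 733 + 492 + 125 = 3674
Total weight = 803 + 460 + 743 + 541 + 318 + 733 + 676 + 492 + 125 = 4891
Weighted proportion = 3674 / 4891 = 0.75117563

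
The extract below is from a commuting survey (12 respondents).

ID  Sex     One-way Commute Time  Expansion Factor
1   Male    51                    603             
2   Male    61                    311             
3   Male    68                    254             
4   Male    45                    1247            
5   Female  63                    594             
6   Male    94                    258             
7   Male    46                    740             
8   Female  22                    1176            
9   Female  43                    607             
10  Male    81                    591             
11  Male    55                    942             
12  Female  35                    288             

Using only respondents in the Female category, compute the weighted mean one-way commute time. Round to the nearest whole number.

37

Female rows: 5, 8, 9, 12
Weighted sum = 63×594 + 22×1176 + 43×607 + 35×288
  = 99475
Sum of weights = 594 + 1176 + 607 + 288 = 2665
Weighted mean = 99475 / 2665 = 37.326454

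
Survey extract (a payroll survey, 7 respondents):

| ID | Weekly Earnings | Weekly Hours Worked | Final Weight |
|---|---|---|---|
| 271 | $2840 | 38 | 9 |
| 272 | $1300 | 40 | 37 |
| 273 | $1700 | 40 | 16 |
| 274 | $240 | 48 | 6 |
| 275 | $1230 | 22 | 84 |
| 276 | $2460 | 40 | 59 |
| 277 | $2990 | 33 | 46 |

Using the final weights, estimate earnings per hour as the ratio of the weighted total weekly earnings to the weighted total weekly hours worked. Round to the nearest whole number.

58

Σ wᵢ·y = 2840×9 + 1300×37 + 1700×16 + 240×6 + 1230×84 + 2460×59 + 2990×46
  = 25560 + 48100 + 27200 + 1440 + 103320 + 145140 + 137540 = 488300
Σ wᵢ·x = 38×9 + 40×37 + 40×16 + 48×6 + 22×84 + 40×59 + 33×46
  = 342 + 1480 + 640 + 288 + 1848 + 2360 + 1518 = 8476
Ratio = 488300 / 8476 = 57.609722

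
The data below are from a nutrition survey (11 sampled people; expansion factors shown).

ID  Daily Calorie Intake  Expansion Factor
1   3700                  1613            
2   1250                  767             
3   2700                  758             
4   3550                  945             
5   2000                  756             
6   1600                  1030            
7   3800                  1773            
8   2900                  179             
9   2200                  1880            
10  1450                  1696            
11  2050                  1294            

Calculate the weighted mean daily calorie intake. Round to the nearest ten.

2520

Weighted sum = 3700×1613 + 1250×767 + 2700×758 + 3550×945 + 2000×756 + 1600×1030 + 3800×1773 + 2900×179 + 2200×1880 + 1450×1696 + 2050×1294
  = 31992600
Sum of weights = 12691
Weighted mean = 31992600 / 12691 = 2520.8888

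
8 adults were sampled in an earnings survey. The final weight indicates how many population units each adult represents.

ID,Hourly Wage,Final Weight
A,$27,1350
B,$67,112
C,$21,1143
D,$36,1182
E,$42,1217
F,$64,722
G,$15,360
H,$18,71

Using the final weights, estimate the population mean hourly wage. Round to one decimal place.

34.8

Weighted sum = 27×1350 + 67×112 + 21×1143 + 36×1182 + 42×1217 + 64×722 + 15×360 + 18×71
  = 214509
Sum of weights = 1350 + 112 + 1143 + 1182 + 1217 + 722 + 360 + 71 = 6157
Weighted mean = 214509 / 6157 = 34.839857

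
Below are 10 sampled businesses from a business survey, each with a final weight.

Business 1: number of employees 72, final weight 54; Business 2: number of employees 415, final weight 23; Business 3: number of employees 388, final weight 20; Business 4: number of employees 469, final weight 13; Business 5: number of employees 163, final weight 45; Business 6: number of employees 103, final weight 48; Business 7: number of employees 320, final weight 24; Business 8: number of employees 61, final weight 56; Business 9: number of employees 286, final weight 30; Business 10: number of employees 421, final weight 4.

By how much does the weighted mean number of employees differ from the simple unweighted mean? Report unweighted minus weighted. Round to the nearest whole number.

78

Unweighted sum = 72 + 415 + 388 + 469 + 163 + 103 + 320 + 61 + 286 + 421 = 2698
Unweighted mean = 2698 / 10 = 269.8
Weighted sum = 72×54 + 415×23 + 388×20 + 469×13 + 163×45 + 103×48 + 320×24 + 61×56 + 286×30 + 421×4
  = 3888 + 9545 + 7760 + 6097 + 7335 + 4944 + 7680 + 3416 + 8580 + 1684 = 60929
Sum of weights = 317
Weighted mean = 60929 / 317 = 192.20505
Difference (unweighted minus weighted) = 77.594953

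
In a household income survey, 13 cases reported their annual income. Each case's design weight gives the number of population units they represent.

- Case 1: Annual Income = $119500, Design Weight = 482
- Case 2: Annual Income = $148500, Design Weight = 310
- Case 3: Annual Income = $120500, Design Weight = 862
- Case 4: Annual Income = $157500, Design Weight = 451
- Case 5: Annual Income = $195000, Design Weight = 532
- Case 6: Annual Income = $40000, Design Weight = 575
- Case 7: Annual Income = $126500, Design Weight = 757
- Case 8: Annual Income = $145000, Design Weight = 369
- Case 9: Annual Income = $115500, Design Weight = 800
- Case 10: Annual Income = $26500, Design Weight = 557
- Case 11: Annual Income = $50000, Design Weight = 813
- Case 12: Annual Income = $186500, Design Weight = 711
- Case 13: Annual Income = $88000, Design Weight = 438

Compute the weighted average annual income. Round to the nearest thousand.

114000

Weighted sum = 873499000
Sum of weights = 7657
Weighted mean = 873499000 / 7657 = 114078.49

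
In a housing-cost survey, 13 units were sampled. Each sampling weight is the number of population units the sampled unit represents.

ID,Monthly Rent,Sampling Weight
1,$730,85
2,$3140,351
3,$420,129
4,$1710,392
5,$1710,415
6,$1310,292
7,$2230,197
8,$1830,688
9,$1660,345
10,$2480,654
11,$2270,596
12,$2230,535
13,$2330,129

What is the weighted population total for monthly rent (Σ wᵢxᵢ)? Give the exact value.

Weighted total = 9720370

9720370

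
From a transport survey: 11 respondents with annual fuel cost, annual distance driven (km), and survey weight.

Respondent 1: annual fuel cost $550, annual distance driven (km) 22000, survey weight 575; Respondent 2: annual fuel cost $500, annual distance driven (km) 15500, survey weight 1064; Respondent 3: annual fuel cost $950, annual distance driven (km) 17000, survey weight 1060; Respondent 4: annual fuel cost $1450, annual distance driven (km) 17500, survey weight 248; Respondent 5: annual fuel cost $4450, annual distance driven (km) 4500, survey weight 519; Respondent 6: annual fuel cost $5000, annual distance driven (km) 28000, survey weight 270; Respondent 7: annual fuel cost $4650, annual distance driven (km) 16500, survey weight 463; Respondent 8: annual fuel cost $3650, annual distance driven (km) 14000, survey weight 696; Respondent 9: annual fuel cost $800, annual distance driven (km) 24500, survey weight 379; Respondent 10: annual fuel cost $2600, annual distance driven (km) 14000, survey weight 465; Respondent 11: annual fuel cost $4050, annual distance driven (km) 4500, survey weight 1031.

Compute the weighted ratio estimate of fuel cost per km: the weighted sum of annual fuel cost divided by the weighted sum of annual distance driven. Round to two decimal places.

Σ wᵢ·y = 16255500
Σ wᵢ·x = 22000×575 + 15500×1064 + 17000×1060 + 17500×248 + 4500×519 + 28000×270 + 16500×463 + 14000×696 + 24500×379 + 14000×465 + 4500×1031
  = 12650000 + 16492000 + 18020000 + 4340000 + 2335500 + 7560000 + 7639500 + 9744000 + 9285500 + 6510000 + 4639500 = 99216000
Ratio = 16255500 / 99216000 = 0.1638395

0.16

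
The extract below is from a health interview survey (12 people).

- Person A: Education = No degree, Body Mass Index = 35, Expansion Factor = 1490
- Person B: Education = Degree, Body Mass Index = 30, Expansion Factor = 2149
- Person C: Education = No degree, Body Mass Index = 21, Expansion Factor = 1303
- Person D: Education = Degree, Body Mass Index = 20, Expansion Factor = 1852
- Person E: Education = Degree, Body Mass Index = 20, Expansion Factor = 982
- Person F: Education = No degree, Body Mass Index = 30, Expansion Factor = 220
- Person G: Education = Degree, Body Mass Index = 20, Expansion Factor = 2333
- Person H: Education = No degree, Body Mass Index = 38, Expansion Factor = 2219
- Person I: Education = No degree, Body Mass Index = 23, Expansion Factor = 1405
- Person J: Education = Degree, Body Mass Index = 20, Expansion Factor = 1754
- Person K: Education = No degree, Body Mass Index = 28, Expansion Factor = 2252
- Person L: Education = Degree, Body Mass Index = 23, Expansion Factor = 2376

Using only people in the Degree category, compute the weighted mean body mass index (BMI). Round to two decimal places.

Degree rows: B, D, E, G, J, L
Weighted sum = 30×2149 + 20×1852 + 20×982 + 20×2333 + 20×1754 + 23×2376
  = 64470 + 37040 + 19640 + 46660 + 35080 + 54648 = 257538
Sum of weights = 2149 + 1852 + 982 + 2333 + 1754 + 2376 = 11446
Weighted mean = 257538 / 11446 = 22.500262

22.50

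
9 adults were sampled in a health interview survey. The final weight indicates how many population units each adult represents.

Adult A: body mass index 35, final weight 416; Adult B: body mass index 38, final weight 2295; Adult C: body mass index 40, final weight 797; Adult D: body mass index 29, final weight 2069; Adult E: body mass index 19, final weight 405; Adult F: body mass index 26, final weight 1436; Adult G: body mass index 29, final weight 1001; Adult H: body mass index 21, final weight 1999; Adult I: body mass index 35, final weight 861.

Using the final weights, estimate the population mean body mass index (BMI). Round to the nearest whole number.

Weighted sum = 35×416 + 38×2295 + 40×797 + 29×2069 + 19×405 + 26×1436 + 29×1001 + 21×1999 + 35×861
  = 14560 + 87210 + 31880 + 60001 + 7695 + 37336 + 29029 + 41979 + 30135 = 339825
Sum of weights = 416 + 2295 + 797 + 2069 + 405 + 1436 + 1001 + 1999 + 861 = 11279
Weighted mean = 339825 / 11279 = 30.129001

30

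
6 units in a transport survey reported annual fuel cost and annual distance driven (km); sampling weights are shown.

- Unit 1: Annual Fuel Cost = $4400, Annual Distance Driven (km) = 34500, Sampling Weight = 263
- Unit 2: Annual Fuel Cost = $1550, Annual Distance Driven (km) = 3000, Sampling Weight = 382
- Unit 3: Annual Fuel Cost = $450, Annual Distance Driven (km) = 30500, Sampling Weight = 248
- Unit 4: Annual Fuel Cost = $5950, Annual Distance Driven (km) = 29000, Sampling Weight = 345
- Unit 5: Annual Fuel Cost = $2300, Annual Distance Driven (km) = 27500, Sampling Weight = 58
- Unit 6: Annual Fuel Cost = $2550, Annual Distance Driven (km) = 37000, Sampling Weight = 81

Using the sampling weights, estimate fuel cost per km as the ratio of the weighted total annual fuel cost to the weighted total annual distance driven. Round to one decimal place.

0.1

Σ wᵢ·y = 4400×263 + 1550×382 + 450×248 + 5950×345 + 2300×58 + 2550×81
  = 1157200 + 592100 + 111600 + 2052750 + 133400 + 206550 = 4253600
Σ wᵢ·x = 32380500
Ratio = 4253600 / 32380500 = 0.13136301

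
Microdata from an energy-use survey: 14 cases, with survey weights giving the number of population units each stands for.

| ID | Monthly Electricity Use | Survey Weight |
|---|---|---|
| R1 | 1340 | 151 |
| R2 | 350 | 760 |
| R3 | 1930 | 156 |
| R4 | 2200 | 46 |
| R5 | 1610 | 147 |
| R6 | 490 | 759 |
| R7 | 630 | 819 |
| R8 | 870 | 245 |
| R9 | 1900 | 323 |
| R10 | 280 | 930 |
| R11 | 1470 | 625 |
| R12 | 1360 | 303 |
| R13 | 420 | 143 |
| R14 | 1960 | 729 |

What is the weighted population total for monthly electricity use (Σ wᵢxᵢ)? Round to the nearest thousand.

Weighted total = 5902150

5902000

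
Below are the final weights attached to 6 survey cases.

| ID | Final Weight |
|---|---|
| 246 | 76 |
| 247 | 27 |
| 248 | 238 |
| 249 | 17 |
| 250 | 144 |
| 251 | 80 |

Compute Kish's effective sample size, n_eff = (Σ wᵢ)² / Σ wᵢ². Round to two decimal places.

3.74

Σ wᵢ = 76 + 27 + 238 + 17 + 144 + 80 = 582
Σ wᵢ² = 5776 + 729 + 56644 + 289 + 20736 + 6400 = 90574
n_eff = 582² / 90574 = 338724 / 90574 = 3.7397487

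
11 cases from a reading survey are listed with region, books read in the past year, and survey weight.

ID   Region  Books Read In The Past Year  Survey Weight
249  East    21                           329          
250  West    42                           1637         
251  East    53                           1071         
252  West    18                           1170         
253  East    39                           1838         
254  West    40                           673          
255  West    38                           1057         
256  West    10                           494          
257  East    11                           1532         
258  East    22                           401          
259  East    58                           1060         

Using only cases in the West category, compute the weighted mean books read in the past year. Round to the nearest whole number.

32

West rows: 250, 252, 254, 255, 256
Weighted sum = 42×1637 + 18×1170 + 40×673 + 38×1057 + 10×494
  = 161840
Sum of weights = 1637 + 1170 + 673 + 1057 + 494 = 5031
Weighted mean = 161840 / 5031 = 32.168555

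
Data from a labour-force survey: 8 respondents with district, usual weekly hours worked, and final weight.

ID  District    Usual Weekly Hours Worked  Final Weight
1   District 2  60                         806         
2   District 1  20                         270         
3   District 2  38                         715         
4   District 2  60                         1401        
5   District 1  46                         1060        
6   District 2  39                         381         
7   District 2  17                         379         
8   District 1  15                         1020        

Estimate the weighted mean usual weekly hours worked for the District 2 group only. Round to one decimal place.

49.1

District 2 rows: 1, 3, 4, 6, 7
Weighted sum = 60×806 + 38×715 + 60×1401 + 39×381 + 17×379
  = 180892
Sum of weights = 806 + 715 + 1401 + 381 + 379 = 3682
Weighted mean = 180892 / 3682 = 49.128734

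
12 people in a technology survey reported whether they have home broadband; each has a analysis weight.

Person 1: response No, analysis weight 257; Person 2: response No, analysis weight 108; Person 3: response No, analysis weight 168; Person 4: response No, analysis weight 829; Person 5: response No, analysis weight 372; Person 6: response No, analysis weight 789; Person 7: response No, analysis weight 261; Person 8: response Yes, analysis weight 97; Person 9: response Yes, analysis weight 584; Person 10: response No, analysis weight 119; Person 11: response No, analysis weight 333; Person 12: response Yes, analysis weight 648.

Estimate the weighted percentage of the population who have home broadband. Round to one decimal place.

Sum of weights for 'Yes' = 97 + 584 + 648 = 1329
Total weight = 4565
Weighted proportion = 1329 / 4565 = 0.29112815 → 29.112815%

29.1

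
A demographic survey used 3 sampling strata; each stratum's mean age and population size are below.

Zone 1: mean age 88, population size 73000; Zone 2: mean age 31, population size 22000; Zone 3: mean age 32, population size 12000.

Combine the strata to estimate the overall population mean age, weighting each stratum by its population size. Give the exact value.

Σ Nₕ·x̄ₕ = 88×73000 + 31×22000 + 32×12000
  = 6424000 + 682000 + 384000 = 7490000
Σ Nₕ = 73000 + 22000 + 12000 = 107000
Overall mean = 7490000 / 107000 = 70

70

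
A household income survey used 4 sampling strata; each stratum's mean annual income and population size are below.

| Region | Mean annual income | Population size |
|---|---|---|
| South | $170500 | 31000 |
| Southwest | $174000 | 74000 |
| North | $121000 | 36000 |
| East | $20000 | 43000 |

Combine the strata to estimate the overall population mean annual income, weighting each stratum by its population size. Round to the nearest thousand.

Σ Nₕ·x̄ₕ = 170500×31000 + 174000×74000 + 121000×36000 + 20000×43000
  = 5285500000 + 12876000000 + 4356000000 + 860000000 = 23377500000
Σ Nₕ = 184000
Overall mean = 23377500000 / 184000 = 127051.63

127000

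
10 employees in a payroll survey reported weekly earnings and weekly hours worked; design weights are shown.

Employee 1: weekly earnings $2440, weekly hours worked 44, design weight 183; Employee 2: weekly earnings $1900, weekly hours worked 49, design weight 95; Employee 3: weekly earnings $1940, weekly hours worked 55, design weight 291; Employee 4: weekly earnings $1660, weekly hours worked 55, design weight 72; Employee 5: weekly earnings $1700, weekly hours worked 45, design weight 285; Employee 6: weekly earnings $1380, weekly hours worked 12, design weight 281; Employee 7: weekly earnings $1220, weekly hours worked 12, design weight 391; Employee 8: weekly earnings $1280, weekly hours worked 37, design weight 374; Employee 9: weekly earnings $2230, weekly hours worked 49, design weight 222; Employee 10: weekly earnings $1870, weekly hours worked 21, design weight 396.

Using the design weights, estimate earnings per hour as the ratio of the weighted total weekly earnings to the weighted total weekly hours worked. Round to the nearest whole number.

Σ wᵢ·y = 2440×183 + 1900×95 + 1940×291 + 1660×72 + 1700×285 + 1380×281 + 1220×391 + 1280×374 + 2230×222 + 1870×396
  = 446520 + 180500 + 564540 + 119520 + 484500 + 387780 + 477020 + 478720 + 495060 + 740520 = 4374680
Σ wᵢ·x = 44×183 + 49×95 + 55×291 + 55×72 + 45×285 + 12×281 + 12×391 + 37×374 + 49×222 + 21×396
  = 8052 + 4655 + 16005 + 3960 + 12825 + 3372 + 4692 + 13838 + 10878 + 8316 = 86593
Ratio = 4374680 / 86593 = 50.520019

51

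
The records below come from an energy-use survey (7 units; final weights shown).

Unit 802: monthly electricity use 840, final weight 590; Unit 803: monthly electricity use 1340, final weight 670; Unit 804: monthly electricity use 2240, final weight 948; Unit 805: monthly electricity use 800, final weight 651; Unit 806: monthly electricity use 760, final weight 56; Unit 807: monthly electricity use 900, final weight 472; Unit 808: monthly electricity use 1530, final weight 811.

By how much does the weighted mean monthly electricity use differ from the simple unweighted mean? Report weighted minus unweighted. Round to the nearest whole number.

167

Unweighted sum = 840 + 1340 + 2240 + 800 + 760 + 900 + 1530 = 8410
Unweighted mean = 8410 / 7 = 1201.4286
Weighted sum = 5745910
Sum of weights = 590 + 670 + 948 + 651 + 56 + 472 + 811 = 4198
Weighted mean = 5745910 / 4198 = 1368.7256
Difference (weighted minus unweighted) = 167.29701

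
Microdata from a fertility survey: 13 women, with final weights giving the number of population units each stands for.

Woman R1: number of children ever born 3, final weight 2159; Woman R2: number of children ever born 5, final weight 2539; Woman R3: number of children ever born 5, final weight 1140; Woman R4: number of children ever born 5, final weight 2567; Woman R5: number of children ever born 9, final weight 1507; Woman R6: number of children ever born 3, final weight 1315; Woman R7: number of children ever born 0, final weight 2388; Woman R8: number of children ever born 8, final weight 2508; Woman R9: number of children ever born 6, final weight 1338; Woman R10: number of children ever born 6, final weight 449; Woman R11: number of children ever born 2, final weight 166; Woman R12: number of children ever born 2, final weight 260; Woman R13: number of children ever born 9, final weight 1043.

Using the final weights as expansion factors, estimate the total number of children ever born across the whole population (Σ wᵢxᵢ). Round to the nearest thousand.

Weighted total = 96240

96000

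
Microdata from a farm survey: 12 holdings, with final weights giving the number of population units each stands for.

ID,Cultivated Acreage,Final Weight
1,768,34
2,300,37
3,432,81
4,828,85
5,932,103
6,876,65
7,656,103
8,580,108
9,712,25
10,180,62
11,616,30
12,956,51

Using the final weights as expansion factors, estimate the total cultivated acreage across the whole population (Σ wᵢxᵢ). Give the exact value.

521924

Weighted total = 521924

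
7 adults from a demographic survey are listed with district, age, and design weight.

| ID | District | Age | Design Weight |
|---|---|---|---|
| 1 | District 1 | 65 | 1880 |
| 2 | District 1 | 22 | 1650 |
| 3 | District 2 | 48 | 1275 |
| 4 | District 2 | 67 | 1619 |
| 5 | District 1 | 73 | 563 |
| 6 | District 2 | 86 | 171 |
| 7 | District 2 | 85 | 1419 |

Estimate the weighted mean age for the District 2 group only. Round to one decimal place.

District 2 rows: 3, 4, 6, 7
Weighted sum = 48×1275 + 67×1619 + 86×171 + 85×1419
  = 304994
Sum of weights = 1275 + 1619 + 171 + 1419 = 4484
Weighted mean = 304994 / 4484 = 68.018287

68.0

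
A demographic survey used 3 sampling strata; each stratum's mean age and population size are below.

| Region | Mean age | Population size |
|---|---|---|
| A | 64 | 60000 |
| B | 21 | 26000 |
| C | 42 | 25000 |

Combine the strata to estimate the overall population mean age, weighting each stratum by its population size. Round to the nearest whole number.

Σ Nₕ·x̄ₕ = 64×60000 + 21×26000 + 42×25000
  = 3840000 + 546000 + 1050000 = 5436000
Σ Nₕ = 60000 + 26000 + 25000 = 111000
Overall mean = 5436000 / 111000 = 48.972973

49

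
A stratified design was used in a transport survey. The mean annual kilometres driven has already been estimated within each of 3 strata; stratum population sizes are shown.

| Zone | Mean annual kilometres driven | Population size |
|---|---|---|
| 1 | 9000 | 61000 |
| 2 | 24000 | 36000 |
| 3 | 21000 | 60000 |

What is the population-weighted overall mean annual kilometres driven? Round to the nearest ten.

17030

Σ Nₕ·x̄ₕ = 9000×61000 + 24000×36000 + 21000×60000
  = 549000000 + 864000000 + 1260000000 = 2673000000
Σ Nₕ = 61000 + 36000 + 60000 = 157000
Overall mean = 2673000000 / 157000 = 17025.478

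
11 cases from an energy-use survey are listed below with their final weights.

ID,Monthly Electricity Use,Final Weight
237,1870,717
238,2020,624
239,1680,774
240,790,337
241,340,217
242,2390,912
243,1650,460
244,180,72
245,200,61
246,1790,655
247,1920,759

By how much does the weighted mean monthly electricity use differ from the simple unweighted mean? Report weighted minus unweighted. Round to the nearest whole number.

Unweighted sum = 14830
Unweighted mean = 14830 / 11 = 1348.1818
Weighted sum = 1870×717 + 2020×624 + 1680×774 + 790×337 + 340×217 + 2390×912 + 1650×460 + 180×72 + 200×61 + 1790×655 + 1920×759
  = 1340790 + 1260480 + 1300320 + 266230 + 73780 + 2179680 + 759000 + 12960 + 12200 + 1172450 + 1457280 = 9835170
Sum of weights = 717 + 624 + 774 + 337 + 217 + 912 + 460 + 72 + 61 + 655 + 759 = 5588
Weighted mean = 9835170 / 5588 = 1760.0519
Difference (weighted minus unweighted) = 411.87008

412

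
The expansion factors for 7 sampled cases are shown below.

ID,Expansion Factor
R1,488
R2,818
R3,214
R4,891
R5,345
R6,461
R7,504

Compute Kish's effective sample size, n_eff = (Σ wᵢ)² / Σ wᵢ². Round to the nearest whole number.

6

Σ wᵢ = 3721
Σ wᵢ² = 238144 + 669124 + 45796 + 793881 + 119025 + 212521 + 254016 = 2332507
n_eff = 3721² / 2332507 = 13845841 / 2332507 = 5.9360341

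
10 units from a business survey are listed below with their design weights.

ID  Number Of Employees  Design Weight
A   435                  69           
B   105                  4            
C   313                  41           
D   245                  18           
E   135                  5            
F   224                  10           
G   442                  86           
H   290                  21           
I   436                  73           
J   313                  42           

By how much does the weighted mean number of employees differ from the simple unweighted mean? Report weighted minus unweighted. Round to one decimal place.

84.7

Unweighted sum = 2938
Unweighted mean = 2938 / 10 = 293.8
Weighted sum = 435×69 + 105×4 + 313×41 + 245×18 + 135×5 + 224×10 + 442×86 + 290×21 + 436×73 + 313×42
  = 30015 + 420 + 12833 + 4410 + 675 + 2240 + 38012 + 6090 + 31828 + 13146 = 139669
Sum of weights = 69 + 4 + 41 + 18 + 5 + 10 + 86 + 21 + 73 + 42 = 369
Weighted mean = 139669 / 369 = 378.50678
Difference (weighted minus unweighted) = 84.706775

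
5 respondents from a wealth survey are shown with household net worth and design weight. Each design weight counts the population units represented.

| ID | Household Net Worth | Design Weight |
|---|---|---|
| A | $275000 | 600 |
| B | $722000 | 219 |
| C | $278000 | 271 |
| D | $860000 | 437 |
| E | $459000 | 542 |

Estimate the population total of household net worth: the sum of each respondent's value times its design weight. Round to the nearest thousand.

1023054000

Weighted total = 275000×600 + 722000×219 + 278000×271 + 860000×437 + 459000×542
  = 1023054000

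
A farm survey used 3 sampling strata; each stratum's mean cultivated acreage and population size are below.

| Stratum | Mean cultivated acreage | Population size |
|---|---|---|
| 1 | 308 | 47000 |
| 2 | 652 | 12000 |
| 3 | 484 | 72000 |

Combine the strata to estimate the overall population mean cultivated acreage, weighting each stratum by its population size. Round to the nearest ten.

Σ Nₕ·x̄ₕ = 57148000
Σ Nₕ = 47000 + 12000 + 72000 = 131000
Overall mean = 57148000 / 131000 = 436.24427

440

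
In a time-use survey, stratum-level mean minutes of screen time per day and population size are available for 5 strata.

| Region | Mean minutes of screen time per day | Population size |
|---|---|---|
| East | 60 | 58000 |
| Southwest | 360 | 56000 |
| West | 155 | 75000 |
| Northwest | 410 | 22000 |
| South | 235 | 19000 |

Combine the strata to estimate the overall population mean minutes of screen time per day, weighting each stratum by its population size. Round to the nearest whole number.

212

Σ Nₕ·x̄ₕ = 60×58000 + 360×56000 + 155×75000 + 410×22000 + 235×19000
  = 3480000 + 20160000 + 11625000 + 9020000 + 4465000 = 48750000
Σ Nₕ = 58000 + 56000 + 75000 + 22000 + 19000 = 230000
Overall mean = 48750000 / 230000 = 211.95652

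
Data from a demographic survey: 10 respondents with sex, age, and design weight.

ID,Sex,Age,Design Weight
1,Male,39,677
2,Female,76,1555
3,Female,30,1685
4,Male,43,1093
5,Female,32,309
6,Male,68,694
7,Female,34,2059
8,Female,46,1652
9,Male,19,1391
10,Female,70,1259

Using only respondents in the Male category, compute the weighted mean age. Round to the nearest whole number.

38

Male rows: 1, 4, 6, 9
Weighted sum = 39×677 + 43×1093 + 68×694 + 19×1391
  = 147023
Sum of weights = 677 + 1093 + 694 + 1391 = 3855
Weighted mean = 147023 / 3855 = 38.138262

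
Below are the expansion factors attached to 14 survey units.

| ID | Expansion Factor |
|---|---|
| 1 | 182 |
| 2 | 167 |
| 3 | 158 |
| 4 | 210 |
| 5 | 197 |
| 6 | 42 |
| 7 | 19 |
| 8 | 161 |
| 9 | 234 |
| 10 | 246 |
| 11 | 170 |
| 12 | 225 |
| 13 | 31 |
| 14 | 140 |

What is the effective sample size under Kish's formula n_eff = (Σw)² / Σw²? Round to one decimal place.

Σ wᵢ = 2182
Σ wᵢ² = 412290
n_eff = 2182² / 412290 = 4761124 / 412290 = 11.547998

11.5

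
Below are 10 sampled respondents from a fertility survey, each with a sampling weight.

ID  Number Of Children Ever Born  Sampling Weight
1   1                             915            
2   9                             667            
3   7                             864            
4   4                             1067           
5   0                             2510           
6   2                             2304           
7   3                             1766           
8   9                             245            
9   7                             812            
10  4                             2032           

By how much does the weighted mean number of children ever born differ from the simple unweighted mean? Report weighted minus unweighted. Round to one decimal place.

-1.3

Unweighted sum = 46
Unweighted mean = 46 / 10 = 4.6
Weighted sum = 1×915 + 9×667 + 7×864 + 4×1067 + 0×2510 + 2×2304 + 3×1766 + 9×245 + 7×812 + 4×2032
  = 43157
Sum of weights = 13182
Weighted mean = 43157 / 13182 = 3.2739342
Difference (weighted minus unweighted) = -1.3260658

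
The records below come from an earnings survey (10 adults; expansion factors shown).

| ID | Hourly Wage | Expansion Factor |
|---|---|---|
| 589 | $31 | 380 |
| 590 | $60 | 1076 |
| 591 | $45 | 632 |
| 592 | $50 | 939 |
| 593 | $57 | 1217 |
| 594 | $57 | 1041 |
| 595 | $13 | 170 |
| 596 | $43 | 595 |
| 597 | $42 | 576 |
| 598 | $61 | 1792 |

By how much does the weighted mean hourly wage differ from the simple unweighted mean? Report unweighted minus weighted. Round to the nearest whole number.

-7

Unweighted sum = 31 + 60 + 45 + 50 + 57 + 57 + 13 + 43 + 42 + 61 = 459
Unweighted mean = 459 / 10 = 45.9
Weighted sum = 31×380 + 60×1076 + 45×632 + 50×939 + 57×1217 + 57×1041 + 13×170 + 43×595 + 42×576 + 61×1792
  = 11780 + 64560 + 28440 + 46950 + 69369 + 59337 + 2210 + 25585 + 24192 + 109312 = 441735
Sum of weights = 8418
Weighted mean = 441735 / 8418 = 52.475053
Difference (unweighted minus weighted) = -6.5750535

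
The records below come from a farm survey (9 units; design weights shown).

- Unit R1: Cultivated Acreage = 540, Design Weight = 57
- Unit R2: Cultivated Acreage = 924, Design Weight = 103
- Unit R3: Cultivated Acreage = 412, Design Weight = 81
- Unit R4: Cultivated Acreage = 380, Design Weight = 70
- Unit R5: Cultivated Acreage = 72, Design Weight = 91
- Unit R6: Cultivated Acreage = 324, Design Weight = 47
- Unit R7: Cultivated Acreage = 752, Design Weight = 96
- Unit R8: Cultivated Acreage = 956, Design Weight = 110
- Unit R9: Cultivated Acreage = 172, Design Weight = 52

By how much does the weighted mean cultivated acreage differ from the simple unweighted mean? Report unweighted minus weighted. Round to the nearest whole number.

-54

Unweighted sum = 540 + 924 + 412 + 380 + 72 + 324 + 752 + 956 + 172 = 4532
Unweighted mean = 4532 / 9 = 503.55556
Weighted sum = 540×57 + 924×103 + 412×81 + 380×70 + 72×91 + 324×47 + 752×96 + 956×110 + 172×52
  = 30780 + 95172 + 33372 + 26600 + 6552 + 15228 + 72192 + 105160 + 8944 = 394000
Sum of weights = 57 + 103 + 81 + 70 + 91 + 47 + 96 + 110 + 52 = 707
Weighted mean = 394000 / 707 = 557.2843
Difference (unweighted minus weighted) = -53.728744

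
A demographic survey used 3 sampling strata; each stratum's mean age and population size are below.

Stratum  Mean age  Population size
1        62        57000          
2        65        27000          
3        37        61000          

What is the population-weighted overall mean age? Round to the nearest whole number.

52

Σ Nₕ·x̄ₕ = 62×57000 + 65×27000 + 37×61000
  = 3534000 + 1755000 + 2257000 = 7546000
Σ Nₕ = 57000 + 27000 + 61000 = 145000
Overall mean = 7546000 / 145000 = 52.041379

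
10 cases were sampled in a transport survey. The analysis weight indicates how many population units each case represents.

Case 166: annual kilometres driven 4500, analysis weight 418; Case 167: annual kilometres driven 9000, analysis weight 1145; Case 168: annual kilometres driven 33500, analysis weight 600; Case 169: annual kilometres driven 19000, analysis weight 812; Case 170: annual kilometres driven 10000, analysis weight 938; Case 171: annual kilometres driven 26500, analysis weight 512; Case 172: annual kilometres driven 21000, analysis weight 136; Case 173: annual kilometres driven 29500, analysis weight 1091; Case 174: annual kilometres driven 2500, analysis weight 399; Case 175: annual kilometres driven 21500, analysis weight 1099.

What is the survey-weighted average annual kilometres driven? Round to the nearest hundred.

Weighted sum = 4500×418 + 9000×1145 + 33500×600 + 19000×812 + 10000×938 + 26500×512 + 21000×136 + 29500×1091 + 2500×399 + 21500×1099
  = 1881000 + 10305000 + 20100000 + 15428000 + 9380000 + 13568000 + 2856000 + 32184500 + 997500 + 23628500 = 130328500
Sum of weights = 7150
Weighted mean = 130328500 / 7150 = 18227.762

18200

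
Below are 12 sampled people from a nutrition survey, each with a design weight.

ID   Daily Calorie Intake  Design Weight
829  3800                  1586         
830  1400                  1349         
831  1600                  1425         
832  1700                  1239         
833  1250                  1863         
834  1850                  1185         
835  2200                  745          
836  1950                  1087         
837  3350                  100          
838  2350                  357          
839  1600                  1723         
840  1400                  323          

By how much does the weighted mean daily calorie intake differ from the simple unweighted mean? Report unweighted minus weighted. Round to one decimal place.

Unweighted sum = 3800 + 1400 + 1600 + 1700 + 1250 + 1850 + 2200 + 1950 + 3350 + 2350 + 1600 + 1400 = 24450
Unweighted mean = 24450 / 12 = 2037.5
Weighted sum = 3800×1586 + 1400×1349 + 1600×1425 + 1700×1239 + 1250×1863 + 1850×1185 + 2200×745 + 1950×1087 + 3350×100 + 2350×357 + 1600×1723 + 1400×323
  = 6026800 + 1888600 + 2280000 + 2106300 + 2328750 + 2192250 + 1639000 + 2119650 + 335000 + 838950 + 2756800 + 452200 = 24964300
Sum of weights = 1586 + 1349 + 1425 + 1239 + 1863 + 1185 + 745 + 1087 + 100 + 357 + 1723 + 323 = 12982
Weighted mean = 24964300 / 12982 = 1922.9934
Difference (unweighted minus weighted) = 114.50662

114.5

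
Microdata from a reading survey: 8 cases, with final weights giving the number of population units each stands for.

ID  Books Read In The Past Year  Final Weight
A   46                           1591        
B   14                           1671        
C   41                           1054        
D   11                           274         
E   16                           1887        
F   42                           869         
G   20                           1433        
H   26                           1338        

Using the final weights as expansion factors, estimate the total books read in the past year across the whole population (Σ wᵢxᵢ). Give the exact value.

272946

Weighted total = 46×1591 + 14×1671 + 41×1054 + 11×274 + 16×1887 + 42×869 + 20×1433 + 26×1338
  = 73186 + 23394 + 43214 + 3014 + 30192 + 36498 + 28660 + 34788 = 272946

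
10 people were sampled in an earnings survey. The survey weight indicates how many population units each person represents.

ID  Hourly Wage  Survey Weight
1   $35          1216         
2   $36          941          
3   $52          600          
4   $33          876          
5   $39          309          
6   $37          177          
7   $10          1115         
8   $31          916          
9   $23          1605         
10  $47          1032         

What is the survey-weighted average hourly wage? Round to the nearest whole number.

Weighted sum = 35×1216 + 36×941 + 52×600 + 33×876 + 39×309 + 37×177 + 10×1115 + 31×916 + 23×1605 + 47×1032
  = 42560 + 33876 + 31200 + 28908 + 12051 + 6549 + 11150 + 28396 + 36915 + 48504 = 280109
Sum of weights = 1216 + 941 + 600 + 876 + 309 + 177 + 1115 + 916 + 1605 + 1032 = 8787
Weighted mean = 280109 / 8787 = 31.87766

32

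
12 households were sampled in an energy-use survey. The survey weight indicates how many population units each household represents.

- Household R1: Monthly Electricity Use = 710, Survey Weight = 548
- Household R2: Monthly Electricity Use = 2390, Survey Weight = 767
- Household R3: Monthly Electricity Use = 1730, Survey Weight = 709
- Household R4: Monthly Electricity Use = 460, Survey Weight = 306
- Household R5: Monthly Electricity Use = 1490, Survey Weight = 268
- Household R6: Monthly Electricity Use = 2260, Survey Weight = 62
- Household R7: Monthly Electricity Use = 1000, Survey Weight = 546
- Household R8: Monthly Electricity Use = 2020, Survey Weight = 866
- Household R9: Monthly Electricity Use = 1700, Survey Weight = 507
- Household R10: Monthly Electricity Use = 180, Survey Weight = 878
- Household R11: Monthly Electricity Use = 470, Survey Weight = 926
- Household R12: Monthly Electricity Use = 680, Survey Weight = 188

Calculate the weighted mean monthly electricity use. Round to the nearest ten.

Weighted sum = 710×548 + 2390×767 + 1730×709 + 460×306 + 1490×268 + 2260×62 + 1000×546 + 2020×866 + 1700×507 + 180×878 + 470×926 + 680×188
  = 8007300
Sum of weights = 6571
Weighted mean = 8007300 / 6571 = 1218.5816

1220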